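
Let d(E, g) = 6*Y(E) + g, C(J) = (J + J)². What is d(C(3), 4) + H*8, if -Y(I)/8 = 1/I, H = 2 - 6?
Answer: -88/3 ≈ -29.333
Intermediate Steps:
H = -4
Y(I) = -8/I
C(J) = 4*J² (C(J) = (2*J)² = 4*J²)
d(E, g) = g - 48/E (d(E, g) = 6*(-8/E) + g = -48/E + g = g - 48/E)
d(C(3), 4) + H*8 = (4 - 48/(4*3²)) - 4*8 = (4 - 48/(4*9)) - 32 = (4 - 48/36) - 32 = (4 - 48*1/36) - 32 = (4 - 4/3) - 32 = 8/3 - 32 = -88/3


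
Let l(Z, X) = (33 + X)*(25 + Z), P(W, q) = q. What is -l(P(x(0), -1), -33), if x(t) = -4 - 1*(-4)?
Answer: 0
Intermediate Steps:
x(t) = 0 (x(t) = -4 + 4 = 0)
l(Z, X) = (25 + Z)*(33 + X)
-l(P(x(0), -1), -33) = -(825 + 25*(-33) + 33*(-1) - 33*(-1)) = -(825 - 825 - 33 + 33) = -1*0 = 0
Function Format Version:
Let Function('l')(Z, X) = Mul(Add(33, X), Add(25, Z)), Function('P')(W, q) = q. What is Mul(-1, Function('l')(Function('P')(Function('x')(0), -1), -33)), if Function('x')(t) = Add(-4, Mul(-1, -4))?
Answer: 0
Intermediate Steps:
Function('x')(t) = 0 (Function('x')(t) = Add(-4, 4) = 0)
Function('l')(Z, X) = Mul(Add(25, Z), Add(33, X))
Mul(-1, Function('l')(Function('P')(Function('x')(0), -1), -33)) = Mul(-1, Add(825, Mul(25, -33), Mul(33, -1), Mul(-33, -1))) = Mul(-1, Add(825, -825, -33, 33)) = Mul(-1, 0) = 0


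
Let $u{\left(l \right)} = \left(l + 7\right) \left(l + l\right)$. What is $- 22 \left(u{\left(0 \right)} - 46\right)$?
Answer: $1012$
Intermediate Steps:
$u{\left(l \right)} = 2 l \left(7 + l\right)$ ($u{\left(l \right)} = \left(7 + l\right) 2 l = 2 l \left(7 + l\right)$)
$- 22 \left(u{\left(0 \right)} - 46\right) = - 22 \left(2 \cdot 0 \left(7 + 0\right) - 46\right) = - 22 \left(2 \cdot 0 \cdot 7 - 46\right) = - 22 \left(0 - 46\right) = \left(-22\right) \left(-46\right) = 1012$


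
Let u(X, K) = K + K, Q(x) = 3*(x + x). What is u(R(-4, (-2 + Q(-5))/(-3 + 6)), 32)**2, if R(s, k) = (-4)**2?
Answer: 4096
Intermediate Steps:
Q(x) = 6*x (Q(x) = 3*(2*x) = 6*x)
R(s, k) = 16
u(X, K) = 2*K
u(R(-4, (-2 + Q(-5))/(-3 + 6)), 32)**2 = (2*32)**2 = 64**2 = 4096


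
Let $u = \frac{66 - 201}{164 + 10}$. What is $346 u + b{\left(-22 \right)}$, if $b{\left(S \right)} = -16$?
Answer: $- \frac{8249}{29} \approx -284.45$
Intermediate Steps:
$u = - \frac{45}{58}$ ($u = - \frac{135}{174} = \left(-135\right) \frac{1}{174} = - \frac{45}{58} \approx -0.77586$)
$346 u + b{\left(-22 \right)} = 346 \left(- \frac{45}{58}\right) - 16 = - \frac{7785}{29} - 16 = - \frac{8249}{29}$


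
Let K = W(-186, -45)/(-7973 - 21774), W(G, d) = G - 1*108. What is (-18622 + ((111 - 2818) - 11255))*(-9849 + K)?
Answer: 9546392186856/29747 ≈ 3.2092e+8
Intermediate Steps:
W(G, d) = -108 + G (W(G, d) = G - 108 = -108 + G)
K = 294/29747 (K = (-108 - 186)/(-7973 - 21774) = -294/(-29747) = -294*(-1/29747) = 294/29747 ≈ 0.0098833)
(-18622 + ((111 - 2818) - 11255))*(-9849 + K) = (-18622 + ((111 - 2818) - 11255))*(-9849 + 294/29747) = (-18622 + (-2707 - 11255))*(-292977909/29747) = (-18622 - 13962)*(-292977909/29747) = -32584*(-292977909/29747) = 9546392186856/29747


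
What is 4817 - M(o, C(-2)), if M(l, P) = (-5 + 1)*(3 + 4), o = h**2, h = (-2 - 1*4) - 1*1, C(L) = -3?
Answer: 4845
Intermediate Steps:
h = -7 (h = (-2 - 4) - 1 = -6 - 1 = -7)
o = 49 (o = (-7)**2 = 49)
M(l, P) = -28 (M(l, P) = -4*7 = -28)
4817 - M(o, C(-2)) = 4817 - 1*(-28) = 4817 + 28 = 4845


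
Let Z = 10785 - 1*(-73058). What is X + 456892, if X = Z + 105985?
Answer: 646720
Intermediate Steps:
Z = 83843 (Z = 10785 + 73058 = 83843)
X = 189828 (X = 83843 + 105985 = 189828)
X + 456892 = 189828 + 456892 = 646720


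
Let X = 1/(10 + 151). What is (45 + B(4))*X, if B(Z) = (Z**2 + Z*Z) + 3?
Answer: 80/161 ≈ 0.49689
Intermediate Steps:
B(Z) = 3 + 2*Z**2 (B(Z) = (Z**2 + Z**2) + 3 = 2*Z**2 + 3 = 3 + 2*Z**2)
X = 1/161 ≈ 0.0062112
(45 + B(4))*X = (45 + (3 + 2*4**2))*(1/161) = (45 + (3 + 2*16))*(1/161) = (45 + (3 + 32))*(1/161) = (45 + 35)*(1/161) = 80*(1/161) = 80/161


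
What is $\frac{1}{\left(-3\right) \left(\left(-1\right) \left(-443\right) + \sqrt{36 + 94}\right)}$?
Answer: $- \frac{443}{588357} + \frac{\sqrt{130}}{588357} \approx -0.00073357$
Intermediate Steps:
$\frac{1}{\left(-3\right) \left(\left(-1\right) \left(-443\right) + \sqrt{36 + 94}\right)} = \frac{1}{\left(-3\right) \left(443 + \sqrt{130}\right)} = \frac{1}{-1329 - 3 \sqrt{130}}$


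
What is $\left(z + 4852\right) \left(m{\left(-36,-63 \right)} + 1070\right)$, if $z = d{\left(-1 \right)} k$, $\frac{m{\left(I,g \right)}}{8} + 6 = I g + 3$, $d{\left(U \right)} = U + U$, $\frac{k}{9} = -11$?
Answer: $96909500$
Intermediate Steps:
$k = -99$ ($k = 9 \left(-11\right) = -99$)
$d{\left(U \right)} = 2 U$
$m{\left(I,g \right)} = -24 + 8 I g$ ($m{\left(I,g \right)} = -48 + 8 \left(I g + 3\right) = -48 + 8 \left(3 + I g\right) = -48 + \left(24 + 8 I g\right) = -24 + 8 I g$)
$z = 198$ ($z = 2 \left(-1\right) \left(-99\right) = \left(-2\right) \left(-99\right) = 198$)
$\left(z + 4852\right) \left(m{\left(-36,-63 \right)} + 1070\right) = \left(198 + 4852\right) \left(\left(-24 + 8 \left(-36\right) \left(-63\right)\right) + 1070\right) = 5050 \left(\left(-24 + 18144\right) + 1070\right) = 5050 \left(18120 + 1070\right) = 5050 \cdot 19190 = 96909500$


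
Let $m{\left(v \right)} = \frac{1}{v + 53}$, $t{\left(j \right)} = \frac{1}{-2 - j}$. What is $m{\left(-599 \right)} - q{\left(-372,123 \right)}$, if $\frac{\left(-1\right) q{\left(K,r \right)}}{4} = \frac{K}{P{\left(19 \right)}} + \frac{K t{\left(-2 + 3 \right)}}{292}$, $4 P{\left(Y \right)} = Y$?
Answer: $- \frac{235949827}{757302} \approx -311.57$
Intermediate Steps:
$P{\left(Y \right)} = \frac{Y}{4}$
$q{\left(K,r \right)} = - \frac{3485 K}{4161}$ ($q{\left(K,r \right)} = - 4 \left(\frac{K}{\frac{1}{4} \cdot 19} + \frac{K \left(- \frac{1}{2 + \left(-2 + 3\right)}\right)}{292}\right) = - 4 \left(\frac{K}{\frac{19}{4}} + K \left(- \frac{1}{2 + 1}\right) \frac{1}{292}\right) = - 4 \left(K \frac{4}{19} + K \left(- \frac{1}{3}\right) \frac{1}{292}\right) = - 4 \left(\frac{4 K}{19} + K \left(\left(-1\right) \frac{1}{3}\right) \frac{1}{292}\right) = - 4 \left(\frac{4 K}{19} + K \left(- \frac{1}{3}\right) \frac{1}{292}\right) = - 4 \left(\frac{4 K}{19} + - \frac{K}{3} \cdot \frac{1}{292}\right) = - 4 \left(\frac{4 K}{19} - \frac{K}{876}\right) = - 4 \frac{3485 K}{16644} = - \frac{3485 K}{4161}$)
$m{\left(v \right)} = \frac{1}{53 + v}$
$m{\left(-599 \right)} - q{\left(-372,123 \right)} = \frac{1}{53 - 599} - \left(- \frac{3485}{4161}\right) \left(-372\right) = \frac{1}{-546} - \frac{432140}{1387} = - \frac{1}{546} - \frac{432140}{1387} = - \frac{235949827}{757302}$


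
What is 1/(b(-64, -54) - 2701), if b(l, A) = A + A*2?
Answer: -1/2863 ≈ -0.00034928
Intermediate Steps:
b(l, A) = 3*A (b(l, A) = A + 2*A = 3*A)
1/(b(-64, -54) - 2701) = 1/(3*(-54) - 2701) = 1/(-162 - 2701) = 1/(-2863) = -1/2863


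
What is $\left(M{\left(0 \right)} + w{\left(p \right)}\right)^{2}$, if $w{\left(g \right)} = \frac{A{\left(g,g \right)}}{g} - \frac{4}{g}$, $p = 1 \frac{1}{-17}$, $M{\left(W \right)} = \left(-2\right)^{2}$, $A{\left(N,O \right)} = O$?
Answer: $5329$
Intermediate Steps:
$M{\left(W \right)} = 4$
$p = - \frac{1}{17}$ ($p = 1 \left(- \frac{1}{17}\right) = - \frac{1}{17} \approx -0.058824$)
$w{\left(g \right)} = 1 - \frac{4}{g}$ ($w{\left(g \right)} = \frac{g}{g} - \frac{4}{g} = 1 - \frac{4}{g}$)
$\left(M{\left(0 \right)} + w{\left(p \right)}\right)^{2} = \left(4 + \frac{-4 - \frac{1}{17}}{- \frac{1}{17}}\right)^{2} = \left(4 - -69\right)^{2} = \left(4 + 69\right)^{2} = 73^{2} = 5329$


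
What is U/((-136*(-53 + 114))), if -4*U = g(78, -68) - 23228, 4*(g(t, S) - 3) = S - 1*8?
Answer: -5811/8296 ≈ -0.70046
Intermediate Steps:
g(t, S) = 1 + S/4 (g(t, S) = 3 + (S - 1*8)/4 = 3 + (S - 8)/4 = 3 + (-8 + S)/4 = 3 + (-2 + S/4) = 1 + S/4)
U = 5811 (U = -((1 + (1/4)*(-68)) - 23228)/4 = -((1 - 17) - 23228)/4 = -(-16 - 23228)/4 = -1/4*(-23244) = 5811)
U/((-136*(-53 + 114))) = 5811/((-136*(-53 + 114))) = 5811/((-136*61)) = 5811/(-8296) = 5811*(-1/8296) = -5811/8296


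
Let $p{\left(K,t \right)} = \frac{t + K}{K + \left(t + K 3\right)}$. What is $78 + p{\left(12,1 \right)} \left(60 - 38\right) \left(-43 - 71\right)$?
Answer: $- \frac{28782}{49} \approx -587.39$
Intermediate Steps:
$p{\left(K,t \right)} = \frac{K + t}{t + 4 K}$ ($p{\left(K,t \right)} = \frac{K + t}{K + \left(t + 3 K\right)} = \frac{K + t}{t + 4 K}$)
$78 + p{\left(12,1 \right)} \left(60 - 38\right) \left(-43 - 71\right) = 78 + \frac{12 + 1}{1 + 4 \cdot 12} \left(60 - 38\right) \left(-43 - 71\right) = 78 + \frac{1}{1 + 48} \cdot 13 \cdot 22 \left(-114\right) = 78 + \frac{1}{49} \cdot 13 \left(-2508\right) = 78 + \frac{13}{49} \left(-2508\right) = 78 - \frac{32604}{49} = - \frac{28782}{49}$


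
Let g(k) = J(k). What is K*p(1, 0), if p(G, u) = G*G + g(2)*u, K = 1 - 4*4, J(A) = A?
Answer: -15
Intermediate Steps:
g(k) = k
K = -15 (K = 1 - 16 = -15)
p(G, u) = G² + 2*u (p(G, u) = G*G + 2*u = G² + 2*u)
K*p(1, 0) = -15*(1² + 2*0) = -15*(1 + 0) = -15*1 = -15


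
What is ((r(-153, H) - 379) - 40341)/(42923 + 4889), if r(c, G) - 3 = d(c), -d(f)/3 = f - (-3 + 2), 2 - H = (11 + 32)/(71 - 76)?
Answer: -40261/47812 ≈ -0.84207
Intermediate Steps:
H = 53/5 (H = 2 - (11 + 32)/(71 - 76) = 2 - 43/(-5) = 2 - 43*(-1)/5 = 2 - 1*(-43/5) = 2 + 43/5 = 53/5 ≈ 10.600)
d(f) = -3 - 3*f (d(f) = -3*(f - (-3 + 2)) = -3*(f - 1*(-1)) = -3*(f + 1) = -3*(1 + f) = -3 - 3*f)
r(c, G) = -3*c (r(c, G) = 3 + (-3 - 3*c) = -3*c)
((r(-153, H) - 379) - 40341)/(42923 + 4889) = ((-3*(-153) - 379) - 40341)/(42923 + 4889) = ((459 - 379) - 40341)/47812 = (80 - 40341)*(1/47812) = -40261*1/47812 = -40261/47812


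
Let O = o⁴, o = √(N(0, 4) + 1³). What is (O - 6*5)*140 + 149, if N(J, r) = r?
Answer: -551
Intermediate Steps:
o = √5 (o = √(4 + 1³) = √(4 + 1) = √5 ≈ 2.2361)
O = 25 (O = (√5)⁴ = 25)
(O - 6*5)*140 + 149 = (25 - 6*5)*140 + 149 = (25 - 30)*140 + 149 = -5*140 + 149 = -700 + 149 = -551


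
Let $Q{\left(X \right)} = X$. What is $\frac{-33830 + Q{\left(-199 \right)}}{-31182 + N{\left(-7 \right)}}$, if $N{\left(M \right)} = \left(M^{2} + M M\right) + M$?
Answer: $\frac{34029}{31091} \approx 1.0945$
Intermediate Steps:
$N{\left(M \right)} = M + 2 M^{2}$ ($N{\left(M \right)} = \left(M^{2} + M^{2}\right) + M = 2 M^{2} + M = M + 2 M^{2}$)
$\frac{-33830 + Q{\left(-199 \right)}}{-31182 + N{\left(-7 \right)}} = \frac{-33830 - 199}{-31182 - 7 \left(1 + 2 \left(-7\right)\right)} = - \frac{34029}{-31182 - 7 \left(1 - 14\right)} = - \frac{34029}{-31182 - -91} = - \frac{34029}{-31182 + 91} = - \frac{34029}{-31091} = \left(-34029\right) \left(- \frac{1}{31091}\right) = \frac{34029}{31091}$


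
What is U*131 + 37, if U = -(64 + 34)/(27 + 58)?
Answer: -9693/85 ≈ -114.04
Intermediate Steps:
U = -98/85 ≈ -1.1529
U*131 + 37 = -98/85*131 + 37 = -12838/85 + 37 = -9693/85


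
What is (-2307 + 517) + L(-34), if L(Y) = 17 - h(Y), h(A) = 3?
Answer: -1776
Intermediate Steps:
L(Y) = 14 (L(Y) = 17 - 1*3 = 17 - 3 = 14)
(-2307 + 517) + L(-34) = (-2307 + 517) + 14 = -1790 + 14 = -1776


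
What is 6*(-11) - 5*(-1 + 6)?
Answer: -91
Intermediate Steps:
6*(-11) - 5*(-1 + 6) = -66 - 5*5 = -66 - 25 = -91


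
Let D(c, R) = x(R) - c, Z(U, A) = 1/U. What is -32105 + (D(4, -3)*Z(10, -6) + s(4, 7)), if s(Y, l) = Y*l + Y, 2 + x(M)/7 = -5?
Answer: -320783/10 ≈ -32078.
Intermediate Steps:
x(M) = -49 (x(M) = -14 + 7*(-5) = -14 - 35 = -49)
D(c, R) = -49 - c
s(Y, l) = Y + Y*l
-32105 + (D(4, -3)*Z(10, -6) + s(4, 7)) = -32105 + ((-49 - 1*4)/10 + 4*(1 + 7)) = -32105 + ((-49 - 4)*(⅒) + 4*8) = -32105 + (-53*⅒ + 32) = -32105 + (-53/10 + 32) = -32105 + 267/10 = -320783/10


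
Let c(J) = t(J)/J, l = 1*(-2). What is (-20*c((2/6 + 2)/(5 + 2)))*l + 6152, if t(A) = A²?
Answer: 18496/3 ≈ 6165.3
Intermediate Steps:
l = -2
c(J) = J (c(J) = J²/J = J)
(-20*c((2/6 + 2)/(5 + 2)))*l + 6152 = -20*(2/6 + 2)/(5 + 2)*(-2) + 6152 = -20*(2*(⅙) + 2)/7*(-2) + 6152 = -20*(⅓ + 2)/7*(-2) + 6152 = -140/(3*7)*(-2) + 6152 = -20*⅓*(-2) + 6152 = -20/3*(-2) + 6152 = 40/3 + 6152 = 18496/3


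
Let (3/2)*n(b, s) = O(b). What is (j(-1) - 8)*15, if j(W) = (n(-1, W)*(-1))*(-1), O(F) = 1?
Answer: -110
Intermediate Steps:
n(b, s) = 2/3 (n(b, s) = (2/3)*1 = 2/3)
j(W) = 2/3 (j(W) = ((2/3)*(-1))*(-1) = -2/3*(-1) = 2/3)
(j(-1) - 8)*15 = (2/3 - 8)*15 = -22/3*15 = -110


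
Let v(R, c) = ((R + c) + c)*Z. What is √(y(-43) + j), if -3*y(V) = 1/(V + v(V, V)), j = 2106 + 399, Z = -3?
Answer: √666971022/516 ≈ 50.050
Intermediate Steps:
j = 2505
v(R, c) = -6*c - 3*R (v(R, c) = ((R + c) + c)*(-3) = (R + 2*c)*(-3) = -6*c - 3*R)
y(V) = 1/(24*V) (y(V) = -1/(3*(V + (-6*V - 3*V))) = -1/(3*(V - 9*V)) = -(-1/(8*V))/3 = -(-1)/(24*V) = 1/(24*V))
√(y(-43) + j) = √((1/24)/(-43) + 2505) = √((1/24)*(-1/43) + 2505) = √(-1/1032 + 2505) = √(2585159/1032) = √666971022/516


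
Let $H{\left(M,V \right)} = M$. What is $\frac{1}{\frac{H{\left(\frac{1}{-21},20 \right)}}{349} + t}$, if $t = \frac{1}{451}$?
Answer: $\frac{3305379}{6878} \approx 480.57$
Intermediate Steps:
$t = \frac{1}{451} \approx 0.0022173$
$\frac{1}{\frac{H{\left(\frac{1}{-21},20 \right)}}{349} + t} = \frac{1}{\frac{1}{\left(-21\right) 349} + \frac{1}{451}} = \frac{1}{\left(- \frac{1}{21}\right) \frac{1}{349} + \frac{1}{451}} = \frac{1}{- \frac{1}{7329} + \frac{1}{451}} = \frac{1}{\frac{6878}{3305379}} = \frac{3305379}{6878}$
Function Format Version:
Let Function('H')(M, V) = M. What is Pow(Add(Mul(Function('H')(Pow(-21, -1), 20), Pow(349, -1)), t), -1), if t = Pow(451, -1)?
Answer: Rational(3305379, 6878) ≈ 480.57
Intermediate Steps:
t = Rational(1, 451) ≈ 0.0022173
Pow(Add(Mul(Function('H')(Pow(-21, -1), 20), Pow(349, -1)), t), -1) = Pow(Add(Mul(Pow(-21, -1), Pow(349, -1)), Rational(1, 451)), -1) = Pow(Add(Mul(Rational(-1, 21), Rational(1, 349)), Rational(1, 451)), -1) = Pow(Add(Rational(-1, 7329), Rational(1, 451)), -1) = Pow(Rational(6878, 3305379), -1) = Rational(3305379, 6878)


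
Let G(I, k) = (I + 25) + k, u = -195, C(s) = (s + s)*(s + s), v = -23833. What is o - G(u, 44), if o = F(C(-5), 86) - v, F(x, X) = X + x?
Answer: 24145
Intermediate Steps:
C(s) = 4*s² (C(s) = (2*s)*(2*s) = 4*s²)
G(I, k) = 25 + I + k (G(I, k) = (25 + I) + k = 25 + I + k)
o = 24019 (o = (86 + 4*(-5)²) - 1*(-23833) = (86 + 4*25) + 23833 = (86 + 100) + 23833 = 186 + 23833 = 24019)
o - G(u, 44) = 24019 - (25 - 195 + 44) = 24019 - 1*(-126) = 24019 + 126 = 24145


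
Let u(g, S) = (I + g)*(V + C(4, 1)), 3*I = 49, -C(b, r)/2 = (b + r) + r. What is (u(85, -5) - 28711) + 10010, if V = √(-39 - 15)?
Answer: -19917 + 304*I*√6 ≈ -19917.0 + 744.64*I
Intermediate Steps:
C(b, r) = -4*r - 2*b (C(b, r) = -2*((b + r) + r) = -2*(b + 2*r) = -4*r - 2*b)
I = 49/3 (I = (⅓)*49 = 49/3 ≈ 16.333)
V = 3*I*√6 (V = √(-54) = 3*I*√6 ≈ 7.3485*I)
u(g, S) = (-12 + 3*I*√6)*(49/3 + g) (u(g, S) = (49/3 + g)*(3*I*√6 + (-4*1 - 2*4)) = (49/3 + g)*(3*I*√6 + (-4 - 8)) = (49/3 + g)*(3*I*√6 - 12) = (49/3 + g)*(-12 + 3*I*√6) = (-12 + 3*I*√6)*(49/3 + g))
(u(85, -5) - 28711) + 10010 = ((-196 - 12*85 + 49*I*√6 + 3*I*85*√6) - 28711) + 10010 = ((-196 - 1020 + 49*I*√6 + 255*I*√6) - 28711) + 10010 = ((-1216 + 304*I*√6) - 28711) + 10010 = (-29927 + 304*I*√6) + 10010 = -19917 + 304*I*√6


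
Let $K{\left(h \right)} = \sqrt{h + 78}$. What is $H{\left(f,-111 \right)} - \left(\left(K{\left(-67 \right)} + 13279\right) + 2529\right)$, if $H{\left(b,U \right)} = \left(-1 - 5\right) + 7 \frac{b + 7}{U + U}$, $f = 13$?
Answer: $- \frac{1755424}{111} - \sqrt{11} \approx -15818.0$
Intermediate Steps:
$K{\left(h \right)} = \sqrt{78 + h}$
$H{\left(b,U \right)} = -6 + \frac{7 \left(7 + b\right)}{2 U}$ ($H{\left(b,U \right)} = \left(-1 - 5\right) + 7 \frac{7 + b}{2 U} = -6 + 7 \left(7 + b\right) \frac{1}{2 U} = -6 + 7 \frac{7 + b}{2 U} = -6 + \frac{7 \left(7 + b\right)}{2 U}$)
$H{\left(f,-111 \right)} - \left(\left(K{\left(-67 \right)} + 13279\right) + 2529\right) = \frac{49 - -1332 + 7 \cdot 13}{2 \left(-111\right)} - \left(\left(\sqrt{78 - 67} + 13279\right) + 2529\right) = \frac{1}{2} \left(- \frac{1}{111}\right) \left(49 + 1332 + 91\right) - \left(\left(\sqrt{11} + 13279\right) + 2529\right) = \frac{1}{2} \left(- \frac{1}{111}\right) 1472 - \left(\left(13279 + \sqrt{11}\right) + 2529\right) = - \frac{736}{111} - \left(15808 + \sqrt{11}\right) = - \frac{1755424}{111} - \sqrt{11}$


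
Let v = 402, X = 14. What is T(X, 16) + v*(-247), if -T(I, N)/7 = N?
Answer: -99406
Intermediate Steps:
T(I, N) = -7*N
T(X, 16) + v*(-247) = -7*16 + 402*(-247) = -112 - 99294 = -99406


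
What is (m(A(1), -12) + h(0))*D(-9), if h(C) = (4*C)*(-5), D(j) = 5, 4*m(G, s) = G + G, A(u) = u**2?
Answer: 5/2 ≈ 2.5000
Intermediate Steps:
m(G, s) = G/2 (m(G, s) = (G + G)/4 = (2*G)/4 = G/2)
h(C) = -20*C
(m(A(1), -12) + h(0))*D(-9) = ((1/2)*1**2 - 20*0)*5 = ((1/2)*1 + 0)*5 = (1/2 + 0)*5 = (1/2)*5 = 5/2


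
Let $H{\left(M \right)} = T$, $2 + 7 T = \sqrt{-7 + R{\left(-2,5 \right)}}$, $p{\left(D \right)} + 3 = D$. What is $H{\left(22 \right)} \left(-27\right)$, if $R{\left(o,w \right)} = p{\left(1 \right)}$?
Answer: $\frac{54}{7} - \frac{81 i}{7} \approx 7.7143 - 11.571 i$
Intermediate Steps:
$p{\left(D \right)} = -3 + D$
$R{\left(o,w \right)} = -2$ ($R{\left(o,w \right)} = -3 + 1 = -2$)
$T = - \frac{2}{7} + \frac{3 i}{7}$ ($T = - \frac{2}{7} + \frac{\sqrt{-7 - 2}}{7} = - \frac{2}{7} + \frac{\sqrt{-9}}{7} = - \frac{2}{7} + \frac{3 i}{7} \approx -0.28571 + 0.42857 i$)
$H{\left(M \right)} = - \frac{2}{7} + \frac{3 i}{7}$
$H{\left(22 \right)} \left(-27\right) = \left(- \frac{2}{7} + \frac{3 i}{7}\right) \left(-27\right) = \frac{54}{7} - \frac{81 i}{7}$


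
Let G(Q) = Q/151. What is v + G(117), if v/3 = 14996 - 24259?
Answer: -4196022/151 ≈ -27788.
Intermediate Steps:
G(Q) = Q/151 (G(Q) = Q*(1/151) = Q/151)
v = -27789 (v = 3*(14996 - 24259) = 3*(-9263) = -27789)
v + G(117) = -27789 + (1/151)*117 = -27789 + 117/151 = -4196022/151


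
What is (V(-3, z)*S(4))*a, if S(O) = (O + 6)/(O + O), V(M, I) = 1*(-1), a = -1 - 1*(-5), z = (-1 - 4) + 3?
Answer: -5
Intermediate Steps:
z = -2 (z = -5 + 3 = -2)
a = 4 (a = -1 + 5 = 4)
V(M, I) = -1
S(O) = (6 + O)/(2*O) (S(O) = (6 + O)/((2*O)) = (6 + O)*(1/(2*O)) = (6 + O)/(2*O))
(V(-3, z)*S(4))*a = -(6 + 4)/(2*4)*4 = -10/(2*4)*4 = -1*5/4*4 = -5/4*4 = -5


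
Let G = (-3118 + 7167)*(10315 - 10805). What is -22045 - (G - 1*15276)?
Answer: 1977241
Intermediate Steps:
G = -1984010 (G = 4049*(-490) = -1984010)
-22045 - (G - 1*15276) = -22045 - (-1984010 - 1*15276) = -22045 - (-1984010 - 15276) = -22045 - 1*(-1999286) = -22045 + 1999286 = 1977241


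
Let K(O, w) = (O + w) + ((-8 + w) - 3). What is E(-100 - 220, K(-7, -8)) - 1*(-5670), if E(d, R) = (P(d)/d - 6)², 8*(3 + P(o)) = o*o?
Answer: 797198089/102400 ≈ 7785.1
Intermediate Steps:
P(o) = -3 + o²/8 (P(o) = -3 + (o*o)/8 = -3 + o²/8)
K(O, w) = -11 + O + 2*w (K(O, w) = (O + w) + (-11 + w) = -11 + O + 2*w)
E(d, R) = (-6 + (-3 + d²/8)/d)² (E(d, R) = ((-3 + d²/8)/d - 6)² = (-6 + (-3 + d²/8)/d)²)
E(-100 - 220, K(-7, -8)) - 1*(-5670) = (24 - (-100 - 220)² + 48*(-100 - 220))²/(64*(-100 - 220)²) - 1*(-5670) = (1/64)*(24 - 1*(-320)² + 48*(-320))²/(-320)² + 5670 = (1/64)*(1/102400)*(24 - 1*102400 - 15360)² + 5670 = (1/64)*(1/102400)*(24 - 102400 - 15360)² + 5670 = (1/64)*(1/102400)*(-117736)² + 5670 = (1/64)*(1/102400)*13861765696 + 5670 = 216590089/102400 + 5670 = 797198089/102400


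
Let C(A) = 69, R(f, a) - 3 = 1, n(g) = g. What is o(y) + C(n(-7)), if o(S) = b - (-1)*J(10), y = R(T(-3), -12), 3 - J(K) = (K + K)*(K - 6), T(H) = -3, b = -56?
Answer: -64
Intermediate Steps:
R(f, a) = 4 (R(f, a) = 3 + 1 = 4)
J(K) = 3 - 2*K*(-6 + K) (J(K) = 3 - (K + K)*(K - 6) = 3 - 2*K*(-6 + K))
y = 4
o(S) = -133 (o(S) = -56 - (-1)*(3 - 2*10² + 12*10) = -56 - (-1)*(3 - 2*100 + 120) = -56 - (-1)*(3 - 200 + 120) = -56 - (-1)*(-77) = -56 - 1*77 = -56 - 77 = -133)
o(y) + C(n(-7)) = -133 + 69 = -64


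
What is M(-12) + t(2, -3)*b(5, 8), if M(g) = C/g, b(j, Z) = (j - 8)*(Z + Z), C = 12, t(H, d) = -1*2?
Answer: 95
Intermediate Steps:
t(H, d) = -2
b(j, Z) = 2*Z*(-8 + j) (b(j, Z) = (-8 + j)*(2*Z) = 2*Z*(-8 + j))
M(g) = 12/g
M(-12) + t(2, -3)*b(5, 8) = 12/(-12) - 4*8*(-8 + 5) = 12*(-1/12) - 4*8*(-3) = -1 - 2*(-48) = -1 + 96 = 95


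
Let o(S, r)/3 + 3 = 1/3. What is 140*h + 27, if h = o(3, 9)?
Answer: -1093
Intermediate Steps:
o(S, r) = -8 (o(S, r) = -9 + 3/3 = -9 + 3*(⅓) = -9 + 1 = -8)
h = -8
140*h + 27 = 140*(-8) + 27 = -1120 + 27 = -1093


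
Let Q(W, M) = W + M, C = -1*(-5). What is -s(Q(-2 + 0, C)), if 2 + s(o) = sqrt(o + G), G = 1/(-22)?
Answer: 2 - sqrt(1430)/22 ≈ 0.28112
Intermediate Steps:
G = -1/22 ≈ -0.045455
C = 5
Q(W, M) = M + W
s(o) = -2 + sqrt(-1/22 + o) (s(o) = -2 + sqrt(o - 1/22) = -2 + sqrt(-1/22 + o))
-s(Q(-2 + 0, C)) = -(-2 + sqrt(-22 + 484*(5 + (-2 + 0)))/22) = -(-2 + sqrt(-22 + 484*(5 - 2))/22) = -(-2 + sqrt(-22 + 484*3)/22) = -(-2 + sqrt(-22 + 1452)/22) = -(-2 + sqrt(1430)/22) = 2 - sqrt(1430)/22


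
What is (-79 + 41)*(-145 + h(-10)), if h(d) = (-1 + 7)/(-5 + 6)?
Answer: 5282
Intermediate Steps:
h(d) = 6 (h(d) = 6/1 = 6*1 = 6)
(-79 + 41)*(-145 + h(-10)) = (-79 + 41)*(-145 + 6) = -38*(-139) = 5282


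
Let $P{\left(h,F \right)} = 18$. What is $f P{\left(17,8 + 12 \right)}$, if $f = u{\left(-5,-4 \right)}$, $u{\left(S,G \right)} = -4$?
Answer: $-72$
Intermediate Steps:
$f = -4$
$f P{\left(17,8 + 12 \right)} = \left(-4\right) 18 = -72$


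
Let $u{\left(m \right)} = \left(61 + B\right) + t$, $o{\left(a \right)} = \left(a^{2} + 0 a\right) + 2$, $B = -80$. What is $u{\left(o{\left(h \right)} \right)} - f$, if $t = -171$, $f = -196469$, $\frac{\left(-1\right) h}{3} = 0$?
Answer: $196279$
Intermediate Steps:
$h = 0$ ($h = \left(-3\right) 0 = 0$)
$o{\left(a \right)} = 2 + a^{2}$ ($o{\left(a \right)} = \left(a^{2} + 0\right) + 2 = a^{2} + 2 = 2 + a^{2}$)
$u{\left(m \right)} = -190$ ($u{\left(m \right)} = \left(61 - 80\right) - 171 = -19 - 171 = -190$)
$u{\left(o{\left(h \right)} \right)} - f = -190 - -196469 = -190 + 196469 = 196279$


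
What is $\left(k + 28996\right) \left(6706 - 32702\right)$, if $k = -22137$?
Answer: $-178306564$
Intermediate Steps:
$\left(k + 28996\right) \left(6706 - 32702\right) = \left(-22137 + 28996\right) \left(6706 - 32702\right) = 6859 \left(-25996\right) = -178306564$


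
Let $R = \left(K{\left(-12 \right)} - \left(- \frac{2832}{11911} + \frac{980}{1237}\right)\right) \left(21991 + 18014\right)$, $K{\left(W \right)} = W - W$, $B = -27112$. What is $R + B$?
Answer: $- \frac{726290374564}{14733907} \approx -49294.0$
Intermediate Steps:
$K{\left(W \right)} = 0$
$R = - \frac{326824687980}{14733907}$ ($R = \left(0 - \left(- \frac{2832}{11911} + \frac{980}{1237}\right)\right) \left(21991 + 18014\right) = \left(0 - \frac{8169596}{14733907}\right) 40005 = \left(- \frac{8169596}{14733907}\right) 40005 = - \frac{326824687980}{14733907} \approx -22182.0$)
$R + B = - \frac{326824687980}{14733907} - 27112 = - \frac{726290374564}{14733907}$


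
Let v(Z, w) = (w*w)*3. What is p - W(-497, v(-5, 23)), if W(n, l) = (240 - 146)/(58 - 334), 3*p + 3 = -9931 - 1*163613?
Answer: -7983115/138 ≈ -57849.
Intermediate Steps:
p = -57849 (p = -1 + (-9931 - 1*163613)/3 = -1 + (-9931 - 163613)/3 = -1 + (⅓)*(-173544) = -1 - 57848 = -57849)
v(Z, w) = 3*w² (v(Z, w) = w²*3 = 3*w²)
W(n, l) = -47/138 (W(n, l) = 94/(-276) = 94*(-1/276) = -47/138)
p - W(-497, v(-5, 23)) = -57849 - 1*(-47/138) = -57849 + 47/138 = -7983115/138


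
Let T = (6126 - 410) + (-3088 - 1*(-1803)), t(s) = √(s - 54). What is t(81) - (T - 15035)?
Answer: 10604 + 3*√3 ≈ 10609.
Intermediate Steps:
t(s) = √(-54 + s)
T = 4431 (T = 5716 + (-3088 + 1803) = 5716 - 1285 = 4431)
t(81) - (T - 15035) = √(-54 + 81) - (4431 - 15035) = √27 - 1*(-10604) = 3*√3 + 10604 = 10604 + 3*√3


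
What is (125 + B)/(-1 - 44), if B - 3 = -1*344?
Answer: 24/5 ≈ 4.8000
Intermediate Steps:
B = -341 (B = 3 - 1*344 = 3 - 344 = -341)
(125 + B)/(-1 - 44) = (125 - 341)/(-1 - 44) = -216/(-45) = -216*(-1/45) = 24/5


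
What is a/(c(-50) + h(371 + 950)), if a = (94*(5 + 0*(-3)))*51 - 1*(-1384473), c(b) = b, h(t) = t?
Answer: 1408443/1271 ≈ 1108.1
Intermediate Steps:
a = 1408443 (a = (94*(5 + 0))*51 + 1384473 = (94*5)*51 + 1384473 = 470*51 + 1384473 = 23970 + 1384473 = 1408443)
a/(c(-50) + h(371 + 950)) = 1408443/(-50 + (371 + 950)) = 1408443/(-50 + 1321) = 1408443/1271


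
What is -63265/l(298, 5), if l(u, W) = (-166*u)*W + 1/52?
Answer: 3289780/12861679 ≈ 0.25578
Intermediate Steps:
l(u, W) = 1/52 - 166*W*u (l(u, W) = -166*W*u + 1/52 = 1/52 - 166*W*u)
-63265/l(298, 5) = -63265/(1/52 - 166*5*298) = -63265/(1/52 - 247340) = -63265/(-12861679/52) = -63265*(-52/12861679) = 3289780/12861679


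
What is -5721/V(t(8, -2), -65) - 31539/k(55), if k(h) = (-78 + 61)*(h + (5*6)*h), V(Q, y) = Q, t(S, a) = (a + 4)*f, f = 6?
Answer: -55148239/115940 ≈ -475.66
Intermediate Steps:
t(S, a) = 24 + 6*a (t(S, a) = (a + 4)*6 = (4 + a)*6 = 24 + 6*a)
k(h) = -527*h (k(h) = -17*(h + 30*h) = -527*h)
-5721/V(t(8, -2), -65) - 31539/k(55) = -5721/(24 + 6*(-2)) - 31539/((-527*55)) = -5721/(24 - 12) - 31539/(-28985) = -5721/12 - 31539*(-1/28985) = -5721*1/12 + 31539/28985 = -1907/4 + 31539/28985 = -55148239/115940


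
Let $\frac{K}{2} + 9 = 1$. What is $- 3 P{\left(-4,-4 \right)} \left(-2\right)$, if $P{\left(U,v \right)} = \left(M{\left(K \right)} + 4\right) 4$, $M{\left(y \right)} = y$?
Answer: $-288$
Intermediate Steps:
$K = -16$ ($K = -18 + 2 \cdot 1 = -18 + 2 = -16$)
$P{\left(U,v \right)} = -48$ ($P{\left(U,v \right)} = \left(-16 + 4\right) 4 = \left(-12\right) 4 = -48$)
$- 3 P{\left(-4,-4 \right)} \left(-2\right) = \left(-3\right) \left(-48\right) \left(-2\right) = 144 \left(-2\right) = -288$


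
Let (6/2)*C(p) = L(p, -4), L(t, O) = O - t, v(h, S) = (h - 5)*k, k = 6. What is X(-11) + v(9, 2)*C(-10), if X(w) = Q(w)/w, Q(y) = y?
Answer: 49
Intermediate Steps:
v(h, S) = -30 + 6*h (v(h, S) = (h - 5)*6 = (-5 + h)*6 = -30 + 6*h)
C(p) = -4/3 - p/3 (C(p) = (-4 - p)/3 = -4/3 - p/3)
X(w) = 1 (X(w) = w/w = 1)
X(-11) + v(9, 2)*C(-10) = 1 + (-30 + 6*9)*(-4/3 - 1/3*(-10)) = 1 + (-30 + 54)*(-4/3 + 10/3) = 1 + 24*2 = 1 + 48 = 49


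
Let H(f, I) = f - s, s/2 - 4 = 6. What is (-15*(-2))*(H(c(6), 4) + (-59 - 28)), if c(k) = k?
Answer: -3030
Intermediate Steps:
s = 20 (s = 8 + 2*6 = 8 + 12 = 20)
H(f, I) = -20 + f (H(f, I) = f - 1*20 = f - 20 = -20 + f)
(-15*(-2))*(H(c(6), 4) + (-59 - 28)) = (-15*(-2))*((-20 + 6) + (-59 - 28)) = 30*(-14 - 87) = 30*(-101) = -3030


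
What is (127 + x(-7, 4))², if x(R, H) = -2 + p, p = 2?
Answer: 16129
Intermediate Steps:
x(R, H) = 0 (x(R, H) = -2 + 2 = 0)
(127 + x(-7, 4))² = (127 + 0)² = 127² = 16129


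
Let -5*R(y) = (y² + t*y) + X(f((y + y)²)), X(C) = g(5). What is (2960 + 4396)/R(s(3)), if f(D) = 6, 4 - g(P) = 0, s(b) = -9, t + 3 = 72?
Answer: 9195/134 ≈ 68.619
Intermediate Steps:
t = 69 (t = -3 + 72 = 69)
g(P) = 4 (g(P) = 4 - 1*0 = 4 + 0 = 4)
X(C) = 4
R(y) = -⅘ - 69*y/5 - y²/5 (R(y) = -((y² + 69*y) + 4)/5 = -(4 + y² + 69*y)/5 = -⅘ - 69*y/5 - y²/5)
(2960 + 4396)/R(s(3)) = (2960 + 4396)/(-⅘ - 69/5*(-9) - ⅕*(-9)²) = 7356/(-⅘ + 621/5 - ⅕*81) = 7356/(-⅘ + 621/5 - 81/5) = 7356/(536/5) = 7356*(5/536) = 9195/134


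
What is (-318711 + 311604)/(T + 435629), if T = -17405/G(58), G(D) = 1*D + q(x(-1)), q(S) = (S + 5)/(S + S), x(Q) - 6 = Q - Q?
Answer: -5024649/307780843 ≈ -0.016325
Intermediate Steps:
x(Q) = 6 (x(Q) = 6 + (Q - Q) = 6 + 0 = 6)
q(S) = (5 + S)/(2*S) (q(S) = (5 + S)/((2*S)) = (5 + S)*(1/(2*S)) = (5 + S)/(2*S))
G(D) = 11/12 + D (G(D) = 1*D + (½)*(5 + 6)/6 = D + (½)*(⅙)*11 = D + 11/12 = 11/12 + D)
T = -208860/707 (T = -17405/(11/12 + 58) = -17405/707/12 = -17405*12/707 = -208860/707 ≈ -295.42)
(-318711 + 311604)/(T + 435629) = (-318711 + 311604)/(-208860/707 + 435629) = -7107/307780843/707 = -7107*707/307780843 = -5024649/307780843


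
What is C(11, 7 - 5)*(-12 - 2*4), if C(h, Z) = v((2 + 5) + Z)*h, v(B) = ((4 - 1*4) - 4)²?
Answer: -3520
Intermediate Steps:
v(B) = 16 (v(B) = ((4 - 4) - 4)² = (0 - 4)² = (-4)² = 16)
C(h, Z) = 16*h
C(11, 7 - 5)*(-12 - 2*4) = (16*11)*(-12 - 2*4) = 176*(-12 - 8) = 176*(-20) = -3520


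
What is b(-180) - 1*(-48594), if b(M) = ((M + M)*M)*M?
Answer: -11615406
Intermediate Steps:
b(M) = 2*M³ (b(M) = ((2*M)*M)*M = (2*M²)*M = 2*M³)
b(-180) - 1*(-48594) = 2*(-180)³ - 1*(-48594) = 2*(-5832000) + 48594 = -11664000 + 48594 = -11615406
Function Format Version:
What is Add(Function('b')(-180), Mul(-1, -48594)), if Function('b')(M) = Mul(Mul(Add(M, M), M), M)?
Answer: -11615406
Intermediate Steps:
Function('b')(M) = Mul(2, Pow(M, 3)) (Function('b')(M) = Mul(Mul(Mul(2, M), M), M) = Mul(Mul(2, Pow(M, 2)), M) = Mul(2, Pow(M, 3)))
Add(Function('b')(-180), Mul(-1, -48594)) = Add(Mul(2, Pow(-180, 3)), Mul(-1, -48594)) = Add(Mul(2, -5832000), 48594) = Add(-11664000, 48594) = -11615406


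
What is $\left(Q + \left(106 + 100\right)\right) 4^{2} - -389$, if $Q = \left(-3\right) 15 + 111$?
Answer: $4741$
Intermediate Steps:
$Q = 66$ ($Q = -45 + 111 = 66$)
$\left(Q + \left(106 + 100\right)\right) 4^{2} - -389 = \left(66 + \left(106 + 100\right)\right) 4^{2} - -389 = \left(66 + 206\right) 16 + 389 = 272 \cdot 16 + 389 = 4352 + 389 = 4741$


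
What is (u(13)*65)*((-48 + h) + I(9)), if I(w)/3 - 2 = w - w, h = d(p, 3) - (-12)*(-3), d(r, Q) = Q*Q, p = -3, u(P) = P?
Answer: -58305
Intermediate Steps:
d(r, Q) = Q²
h = -27 (h = 3² - (-12)*(-3) = 9 - 12*3 = 9 - 36 = -27)
I(w) = 6 (I(w) = 6 + 3*(w - w) = 6 + 3*0 = 6 + 0 = 6)
(u(13)*65)*((-48 + h) + I(9)) = (13*65)*((-48 - 27) + 6) = 845*(-75 + 6) = 845*(-69) = -58305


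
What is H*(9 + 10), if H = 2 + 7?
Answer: 171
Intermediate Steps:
H = 9
H*(9 + 10) = 9*(9 + 10) = 9*19 = 171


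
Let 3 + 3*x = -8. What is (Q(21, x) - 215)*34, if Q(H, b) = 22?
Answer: -6562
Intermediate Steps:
x = -11/3 (x = -1 + (1/3)*(-8) = -1 - 8/3 = -11/3 ≈ -3.6667)
(Q(21, x) - 215)*34 = (22 - 215)*34 = -193*34 = -6562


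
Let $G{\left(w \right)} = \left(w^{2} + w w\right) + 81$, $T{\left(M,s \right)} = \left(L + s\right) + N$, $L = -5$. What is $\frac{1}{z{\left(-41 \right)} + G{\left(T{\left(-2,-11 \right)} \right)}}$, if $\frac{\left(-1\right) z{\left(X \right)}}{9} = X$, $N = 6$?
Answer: $\frac{1}{650} \approx 0.0015385$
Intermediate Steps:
$T{\left(M,s \right)} = 1 + s$ ($T{\left(M,s \right)} = \left(-5 + s\right) + 6 = 1 + s$)
$z{\left(X \right)} = - 9 X$
$G{\left(w \right)} = 81 + 2 w^{2}$ ($G{\left(w \right)} = \left(w^{2} + w^{2}\right) + 81 = 2 w^{2} + 81 = 81 + 2 w^{2}$)
$\frac{1}{z{\left(-41 \right)} + G{\left(T{\left(-2,-11 \right)} \right)}} = \frac{1}{\left(-9\right) \left(-41\right) + \left(81 + 2 \left(1 - 11\right)^{2}\right)} = \frac{1}{369 + \left(81 + 2 \left(-10\right)^{2}\right)} = \frac{1}{369 + \left(81 + 2 \cdot 100\right)} = \frac{1}{369 + \left(81 + 200\right)} = \frac{1}{369 + 281} = \frac{1}{650}$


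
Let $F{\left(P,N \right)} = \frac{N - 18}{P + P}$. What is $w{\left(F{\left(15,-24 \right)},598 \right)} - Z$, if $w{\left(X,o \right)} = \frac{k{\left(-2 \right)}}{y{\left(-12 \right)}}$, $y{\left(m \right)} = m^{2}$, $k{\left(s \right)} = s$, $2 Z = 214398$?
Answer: $- \frac{7718329}{72} \approx -1.072 \cdot 10^{5}$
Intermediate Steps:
$Z = 107199$ ($Z = \frac{1}{2} \cdot 214398 = 107199$)
$F{\left(P,N \right)} = \frac{-18 + N}{2 P}$
$w{\left(X,o \right)} = - \frac{1}{72}$ ($w{\left(X,o \right)} = - \frac{2}{\left(-12\right)^{2}} = - \frac{2}{144} = \left(-2\right) \frac{1}{144} = - \frac{1}{72}$)
$w{\left(F{\left(15,-24 \right)},598 \right)} - Z = - \frac{1}{72} - 107199 = - \frac{7718329}{72}$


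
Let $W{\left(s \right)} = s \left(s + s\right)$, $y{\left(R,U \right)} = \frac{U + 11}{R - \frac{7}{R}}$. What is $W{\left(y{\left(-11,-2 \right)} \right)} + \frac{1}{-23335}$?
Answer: $\frac{25411093}{16847870} \approx 1.5083$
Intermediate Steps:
$y{\left(R,U \right)} = \frac{11 + U}{R - \frac{7}{R}}$
$W{\left(s \right)} = 2 s^{2}$ ($W{\left(s \right)} = s 2 s = 2 s^{2}$)
$W{\left(y{\left(-11,-2 \right)} \right)} + \frac{1}{-23335} = 2 \left(- \frac{11 \left(11 - 2\right)}{-7 + \left(-11\right)^{2}}\right)^{2} + \frac{1}{-23335} = 2 \left(\left(-11\right) \frac{1}{-7 + 121} \cdot 9\right)^{2} - \frac{1}{23335} = 2 \left(\left(-11\right) \frac{1}{114} \cdot 9\right)^{2} - \frac{1}{23335} = 2 \left(- \frac{33}{38}\right)^{2} - \frac{1}{23335} = 2 \cdot \frac{1089}{1444} - \frac{1}{23335} = \frac{1089}{722} - \frac{1}{23335} = \frac{25411093}{16847870}$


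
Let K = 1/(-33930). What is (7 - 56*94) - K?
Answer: -178370009/33930 ≈ -5257.0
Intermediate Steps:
K = -1/33930 ≈ -2.9472e-5
(7 - 56*94) - K = (7 - 56*94) - 1*(-1/33930) = (7 - 5264) + 1/33930 = -5257 + 1/33930 = -178370009/33930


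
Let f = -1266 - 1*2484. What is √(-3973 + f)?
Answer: I*√7723 ≈ 87.881*I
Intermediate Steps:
f = -3750 (f = -1266 - 2484 = -3750)
√(-3973 + f) = √(-3973 - 3750) = √(-7723) = I*√7723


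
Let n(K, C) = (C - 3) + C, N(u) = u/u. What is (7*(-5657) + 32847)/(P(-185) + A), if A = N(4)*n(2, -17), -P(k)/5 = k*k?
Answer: 3376/85581 ≈ 0.039448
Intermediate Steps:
P(k) = -5*k² (P(k) = -5*k*k = -5*k²)
N(u) = 1
n(K, C) = -3 + 2*C (n(K, C) = (-3 + C) + C = -3 + 2*C)
A = -37 (A = 1*(-3 + 2*(-17)) = 1*(-3 - 34) = 1*(-37) = -37)
(7*(-5657) + 32847)/(P(-185) + A) = (7*(-5657) + 32847)/(-5*(-185)² - 37) = (-39599 + 32847)/(-5*34225 - 37) = -6752/(-171125 - 37) = -6752/(-171162) = -6752*(-1/171162) = 3376/85581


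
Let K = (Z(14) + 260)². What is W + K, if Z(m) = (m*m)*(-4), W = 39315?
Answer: 313891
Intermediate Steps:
Z(m) = -4*m² (Z(m) = m²*(-4) = -4*m²)
K = 274576 (K = (-4*14² + 260)² = (-4*196 + 260)² = (-784 + 260)² = (-524)² = 274576)
W + K = 39315 + 274576 = 313891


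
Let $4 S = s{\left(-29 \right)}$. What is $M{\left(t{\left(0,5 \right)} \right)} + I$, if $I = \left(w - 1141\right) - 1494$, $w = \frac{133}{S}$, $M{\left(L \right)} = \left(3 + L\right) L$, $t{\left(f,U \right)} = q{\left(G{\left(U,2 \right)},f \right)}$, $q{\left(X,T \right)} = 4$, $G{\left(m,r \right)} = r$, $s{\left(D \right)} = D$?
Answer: $- \frac{76135}{29} \approx -2625.3$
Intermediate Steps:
$S = - \frac{29}{4}$ ($S = \frac{1}{4} \left(-29\right) = - \frac{29}{4} \approx -7.25$)
$t{\left(f,U \right)} = 4$
$M{\left(L \right)} = L \left(3 + L\right)$
$w = - \frac{532}{29}$ ($w = \frac{133}{- \frac{29}{4}} = 133 \left(- \frac{4}{29}\right) = - \frac{532}{29} \approx -18.345$)
$I = - \frac{76947}{29}$ ($I = \left(- \frac{532}{29} - 1141\right) - 1494 = - \frac{33621}{29} - 1494 = - \frac{76947}{29} \approx -2653.3$)
$M{\left(t{\left(0,5 \right)} \right)} + I = 4 \left(3 + 4\right) - \frac{76947}{29} = 4 \cdot 7 - \frac{76947}{29} = 28 - \frac{76947}{29} = - \frac{76135}{29}$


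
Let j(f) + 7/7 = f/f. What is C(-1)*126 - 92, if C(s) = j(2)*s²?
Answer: -92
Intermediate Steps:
j(f) = 0 (j(f) = -1 + f/f = -1 + 1 = 0)
C(s) = 0 (C(s) = 0*s² = 0)
C(-1)*126 - 92 = 0*126 - 92 = 0 - 92 = -92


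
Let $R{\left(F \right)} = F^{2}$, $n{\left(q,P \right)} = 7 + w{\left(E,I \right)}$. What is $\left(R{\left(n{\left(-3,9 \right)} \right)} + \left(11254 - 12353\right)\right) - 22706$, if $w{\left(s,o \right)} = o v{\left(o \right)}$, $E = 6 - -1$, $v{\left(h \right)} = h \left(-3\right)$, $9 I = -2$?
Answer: $- \frac{17319620}{729} \approx -23758.0$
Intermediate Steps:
$I = - \frac{2}{9}$ ($I = \frac{1}{9} \left(-2\right) = - \frac{2}{9} \approx -0.22222$)
$v{\left(h \right)} = - 3 h$
$E = 7$ ($E = 6 + 1 = 7$)
$w{\left(s,o \right)} = - 3 o^{2}$ ($w{\left(s,o \right)} = o \left(- 3 o\right) = - 3 o^{2}$)
$n{\left(q,P \right)} = \frac{185}{27}$ ($n{\left(q,P \right)} = 7 - 3 \left(- \frac{2}{9}\right)^{2} = 7 - \frac{4}{27} = \frac{185}{27}$)
$\left(R{\left(n{\left(-3,9 \right)} \right)} + \left(11254 - 12353\right)\right) - 22706 = \left(\left(\frac{185}{27}\right)^{2} + \left(11254 - 12353\right)\right) - 22706 = \left(\frac{34225}{729} - 1099\right) - 22706 = - \frac{766946}{729} - 22706 = - \frac{17319620}{729}$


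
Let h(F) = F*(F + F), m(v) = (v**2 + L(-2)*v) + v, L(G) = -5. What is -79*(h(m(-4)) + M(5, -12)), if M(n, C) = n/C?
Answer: -1941109/12 ≈ -1.6176e+5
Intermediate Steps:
m(v) = v**2 - 4*v (m(v) = (v**2 - 5*v) + v = v**2 - 4*v)
h(F) = 2*F**2 (h(F) = F*(2*F) = 2*F**2)
-79*(h(m(-4)) + M(5, -12)) = -79*(2*(-4*(-4 - 4))**2 + 5/(-12)) = -79*(2*(-4*(-8))**2 + 5*(-1/12)) = -79*(2*32**2 - 5/12) = -79*(2*1024 - 5/12) = -79*(2048 - 5/12) = -79*24571/12 = -1941109/12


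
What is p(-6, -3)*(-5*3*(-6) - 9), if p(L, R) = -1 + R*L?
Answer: 1377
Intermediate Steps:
p(L, R) = -1 + L*R
p(-6, -3)*(-5*3*(-6) - 9) = (-1 - 6*(-3))*(-5*3*(-6) - 9) = (-1 + 18)*(-15*(-6) - 9) = 17*(90 - 9) = 17*81 = 1377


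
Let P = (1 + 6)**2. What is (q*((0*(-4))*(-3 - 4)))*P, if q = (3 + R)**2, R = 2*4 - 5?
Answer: 0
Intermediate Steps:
R = 3 (R = 8 - 5 = 3)
P = 49 (P = 7**2 = 49)
q = 36 (q = (3 + 3)**2 = 6**2 = 36)
(q*((0*(-4))*(-3 - 4)))*P = (36*((0*(-4))*(-3 - 4)))*49 = (36*(0*(-7)))*49 = (36*0)*49 = 0*49 = 0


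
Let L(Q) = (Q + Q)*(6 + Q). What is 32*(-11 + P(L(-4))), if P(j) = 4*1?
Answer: -224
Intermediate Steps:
L(Q) = 2*Q*(6 + Q) (L(Q) = (2*Q)*(6 + Q) = 2*Q*(6 + Q))
P(j) = 4
32*(-11 + P(L(-4))) = 32*(-11 + 4) = 32*(-7) = -224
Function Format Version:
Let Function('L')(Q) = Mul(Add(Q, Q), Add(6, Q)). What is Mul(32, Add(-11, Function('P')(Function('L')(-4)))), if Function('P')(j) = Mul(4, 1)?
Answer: -224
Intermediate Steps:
Function('L')(Q) = Mul(2, Q, Add(6, Q)) (Function('L')(Q) = Mul(Mul(2, Q), Add(6, Q)) = Mul(2, Q, Add(6, Q)))
Function('P')(j) = 4
Mul(32, Add(-11, Function('P')(Function('L')(-4)))) = Mul(32, Add(-11, 4)) = Mul(32, -7) = -224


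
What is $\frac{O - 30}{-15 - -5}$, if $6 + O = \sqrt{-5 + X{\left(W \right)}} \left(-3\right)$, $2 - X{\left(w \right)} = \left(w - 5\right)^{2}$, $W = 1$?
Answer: $\frac{18}{5} + \frac{3 i \sqrt{19}}{10} \approx 3.6 + 1.3077 i$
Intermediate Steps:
$X{\left(w \right)} = 2 - \left(-5 + w\right)^{2}$ ($X{\left(w \right)} = 2 - \left(w - 5\right)^{2} = 2 - \left(-5 + w\right)^{2}$)
$O = -6 - 3 i \sqrt{19}$ ($O = -6 + \sqrt{-5 + \left(2 - \left(-5 + 1\right)^{2}\right)} \left(-3\right) = -6 + \sqrt{-5 + \left(2 - \left(-4\right)^{2}\right)} \left(-3\right) = -6 + \sqrt{-5 + \left(2 - 16\right)} \left(-3\right) = -6 + \sqrt{-5 - 14} \left(-3\right) = -6 + \sqrt{-19} \left(-3\right) = -6 + i \sqrt{19} \left(-3\right) = -6 - 3 i \sqrt{19} \approx -6.0 - 13.077 i$)
$\frac{O - 30}{-15 - -5} = \frac{\left(-6 - 3 i \sqrt{19}\right) - 30}{-15 - -5} = \frac{-36 - 3 i \sqrt{19}}{-15 + 5} = \frac{-36 - 3 i \sqrt{19}}{-10} = - \frac{-36 - 3 i \sqrt{19}}{10} = \frac{18}{5} + \frac{3 i \sqrt{19}}{10}$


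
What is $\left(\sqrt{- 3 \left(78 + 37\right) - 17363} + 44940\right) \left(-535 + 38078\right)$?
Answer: $1687182420 + 75086 i \sqrt{4427} \approx 1.6872 \cdot 10^{9} + 4.9959 \cdot 10^{6} i$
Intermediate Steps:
$\left(\sqrt{- 3 \left(78 + 37\right) - 17363} + 44940\right) \left(-535 + 38078\right) = \left(\sqrt{\left(-3\right) 115 - 17363} + 44940\right) 37543 = \left(\sqrt{-345 - 17363} + 44940\right) 37543 = \left(\sqrt{-17708} + 44940\right) 37543 = \left(2 i \sqrt{4427} + 44940\right) 37543 = \left(44940 + 2 i \sqrt{4427}\right) 37543 = 1687182420 + 75086 i \sqrt{4427}$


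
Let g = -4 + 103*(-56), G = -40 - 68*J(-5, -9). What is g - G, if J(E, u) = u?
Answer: -6344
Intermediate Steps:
G = 572 (G = -40 - 68*(-9) = -40 + 612 = 572)
g = -5772 (g = -4 - 5768 = -5772)
g - G = -5772 - 1*572 = -5772 - 572 = -6344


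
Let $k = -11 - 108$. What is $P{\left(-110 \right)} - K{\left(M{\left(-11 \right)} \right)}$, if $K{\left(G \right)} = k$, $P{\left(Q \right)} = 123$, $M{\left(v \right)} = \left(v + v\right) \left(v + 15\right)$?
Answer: $242$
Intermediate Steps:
$M{\left(v \right)} = 2 v \left(15 + v\right)$
$k = -119$
$K{\left(G \right)} = -119$
$P{\left(-110 \right)} - K{\left(M{\left(-11 \right)} \right)} = 123 - -119 = 123 + 119 = 242$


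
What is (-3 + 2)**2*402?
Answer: 402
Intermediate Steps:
(-3 + 2)**2*402 = (-1)**2*402 = 1*402 = 402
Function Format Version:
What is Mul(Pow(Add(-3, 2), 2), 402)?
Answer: 402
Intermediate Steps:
Mul(Pow(Add(-3, 2), 2), 402) = Mul(Pow(-1, 2), 402) = Mul(1, 402) = 402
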